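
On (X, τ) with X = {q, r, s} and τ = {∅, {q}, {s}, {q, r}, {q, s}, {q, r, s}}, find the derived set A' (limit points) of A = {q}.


A' = {r}

For each x ∈ X, list the open sets U ∈ τ with x ∈ U, then check whether U ∩ (A ∖ {x}) ≠ ∅ for every such U.
  x = q: open {q} ∋ x has {q} ∩ (A ∖ {q}) = ∅, so x is NOT a limit point.
  x = r: opens ∋ x are {q, r}, {q, r, s}; each meets A ∖ {r}, so x IS a limit point.
  x = s: open {s} ∋ x has {s} ∩ (A ∖ {s}) = ∅, so x is NOT a limit point.
Collecting: A' = {r}.


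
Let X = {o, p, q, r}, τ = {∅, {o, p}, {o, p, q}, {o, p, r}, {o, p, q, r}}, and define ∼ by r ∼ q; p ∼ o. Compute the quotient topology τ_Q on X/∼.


X/∼ = {[o=p], [q=r]}; |τ_Q| = 3.

Equivalence classes: [o=p], [q=r].
Quotient map π: X → X/∼ sends o ↦ [o=p], p ↦ [o=p], q ↦ [q=r], r ↦ [q=r].
For each subset V ⊆ X/∼, compute π^{-1}(V) ⊆ X and check whether π^{-1}(V) ∈ τ. V is open in τ_Q iff π^{-1}(V) ∈ τ.
  V = {}: π^{-1}(V) = ∅ ∈ τ ✓.
  V = {[o=p]}: π^{-1}(V) = {o, p} ∈ τ ✓.
  V = {[q=r]}: π^{-1}(V) = {q, r} ∉ τ ✗.
  V = {[o=p], [q=r]}: π^{-1}(V) = {o, p, q, r} ∈ τ ✓.
Open sets in the quotient: τ_Q = {{}, {[o=p]}, {[o=p], [q=r]}} (3 elements).


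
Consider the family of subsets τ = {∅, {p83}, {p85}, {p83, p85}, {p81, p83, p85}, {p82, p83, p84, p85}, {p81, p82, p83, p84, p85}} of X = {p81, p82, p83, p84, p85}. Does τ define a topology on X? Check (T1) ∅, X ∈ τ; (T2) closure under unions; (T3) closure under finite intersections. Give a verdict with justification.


τ IS a topology on X.

Axiom (T1): ∅ ∈ τ? Yes; X ∈ τ? Yes.
Axiom (T2/T3): check pairwise unions and intersections of members of τ.
All pairwise intersections and unions checked — each lies in τ. Therefore τ satisfies (T1), (T2), (T3): it IS a topology on X.


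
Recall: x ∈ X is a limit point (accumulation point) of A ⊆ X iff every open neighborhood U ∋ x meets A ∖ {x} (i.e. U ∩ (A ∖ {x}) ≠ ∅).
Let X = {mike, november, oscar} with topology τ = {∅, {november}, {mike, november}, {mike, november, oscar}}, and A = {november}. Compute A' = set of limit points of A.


A' = {mike, oscar}

For each x ∈ X, list the open sets U ∈ τ with x ∈ U, then check whether U ∩ (A ∖ {x}) ≠ ∅ for every such U.
  x = mike: opens ∋ x are {mike, november}, {mike, november, oscar}; each meets A ∖ {mike}, so x IS a limit point.
  x = november: open {november} ∋ x has {november} ∩ (A ∖ {november}) = ∅, so x is NOT a limit point.
  x = oscar: opens ∋ x are {mike, november, oscar}; each meets A ∖ {oscar}, so x IS a limit point.
Collecting: A' = {mike, oscar}.


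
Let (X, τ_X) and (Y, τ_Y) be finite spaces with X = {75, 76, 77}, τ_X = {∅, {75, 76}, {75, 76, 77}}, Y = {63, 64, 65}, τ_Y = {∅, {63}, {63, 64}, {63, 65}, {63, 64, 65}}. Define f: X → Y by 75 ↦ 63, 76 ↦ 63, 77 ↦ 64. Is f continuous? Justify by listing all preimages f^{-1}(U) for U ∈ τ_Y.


f IS continuous.

Compute f^{-1}(U) for each U ∈ τ_Y:
  U = ∅: f^{-1}(U) = ∅ ∈ τ_X ✓.
  U = {63}: f^{-1}(U) = {75, 76} ∈ τ_X ✓.
  U = {63, 64}: f^{-1}(U) = {75, 76, 77} ∈ τ_X ✓.
  U = {63, 65}: f^{-1}(U) = {75, 76} ∈ τ_X ✓.
  U = {63, 64, 65}: f^{-1}(U) = {75, 76, 77} ∈ τ_X ✓.
Every preimage lies in τ_X, so f IS continuous.


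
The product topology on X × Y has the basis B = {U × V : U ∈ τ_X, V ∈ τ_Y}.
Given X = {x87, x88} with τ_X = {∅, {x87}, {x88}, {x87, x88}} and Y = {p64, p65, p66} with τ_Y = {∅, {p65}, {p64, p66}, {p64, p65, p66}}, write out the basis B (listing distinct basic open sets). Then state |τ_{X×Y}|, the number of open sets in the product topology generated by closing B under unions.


Basis B = {∅ × ∅, {x87} × {p65}, {x88} × {p65}, {x87} × {p64, p66}, {x87, x88} × {p65}, {x88} × {p64, p66}, {x87} × {p64, p65, p66}, {x88} × {p64, p65, p66}, {x87, x88} × {p64, p66}, {x87, x88} × {p64, p65, p66}}; |τ_{X×Y}| = 16.

Enumerate products U × V with U ∈ τ_X, V ∈ τ_Y (deduplicated):
  ∅ × ∅ = {} (∅)
  {x87} × {p65} = {(x87,p65)}
  {x88} × {p65} = {(x88,p65)}
  {x87} × {p64, p66} = {(x87,p64), (x87,p66)}
  {x87, x88} × {p65} = {(x87,p65), (x88,p65)}
  {x88} × {p64, p66} = {(x88,p64), (x88,p66)}
  {x87} × {p64, p65, p66} = {(x87,p64), (x87,p65), (x87,p66)}
  {x88} × {p64, p65, p66} = {(x88,p64), (x88,p65), (x88,p66)}
  {x87, x88} × {p64, p66} = {(x87,p64), (x87,p66), (x88,p64), (x88,p66)}
  {x87, x88} × {p64, p65, p66} = {(x87,p64), (x87,p65), (x87,p66), (x88,p64), (x88,p65), (x88,p66)}
These 10 distinct sets form the basis B.
Close under arbitrary unions to get τ_{X×Y}; counting gives |τ_{X×Y}| = 16.


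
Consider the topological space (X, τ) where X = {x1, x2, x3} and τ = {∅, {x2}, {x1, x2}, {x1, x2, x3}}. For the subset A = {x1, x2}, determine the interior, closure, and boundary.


int(A) = {x1, x2}, cl(A) = {x1, x2, x3}, ∂A = {x3}.

Closed sets in (X, τ) are complements of opens:
  closed(X, τ) = {∅, {x3}, {x1, x3}, {x1, x2, x3}}.
int(A) = ⋃ {U ∈ τ : U ⊆ A}. Opens contained in A: ∅, {x2}, {x1, x2}.
Taking the union of these: int(A) = {x1, x2}.
cl(A) = ⋂ {C closed : A ⊆ C}. Closed sets containing A: {x1, x2, x3}.
Intersecting these: cl(A) = {x1, x2, x3}.
∂A = cl(A) ∖ int(A) = {x1, x2, x3} ∖ {x1, x2} = {x3}.


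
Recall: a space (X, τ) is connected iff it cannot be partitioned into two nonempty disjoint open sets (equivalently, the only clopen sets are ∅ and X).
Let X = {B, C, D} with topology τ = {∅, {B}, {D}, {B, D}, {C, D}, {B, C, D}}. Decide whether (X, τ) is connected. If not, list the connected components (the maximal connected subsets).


(X, τ) is disconnected; components = [{B}, {C, D}].

Find clopen sets (U ∈ τ with X ∖ U ∈ τ):
  U = ∅, X ∖ U = {B, C, D} — both open, so U is clopen.
  U = {B}, X ∖ U = {C, D} — both open, so U is clopen.
  U = {C, D}, X ∖ U = {B} — both open, so U is clopen.
  U = {B, C, D}, X ∖ U = ∅ — both open, so U is clopen.
Nontrivial clopen(s) exist: e.g. {C, D}. So (X, τ) is disconnected.
Compute connected components by grouping points that agree on all clopens:
  component: {B}
  component: {C, D}


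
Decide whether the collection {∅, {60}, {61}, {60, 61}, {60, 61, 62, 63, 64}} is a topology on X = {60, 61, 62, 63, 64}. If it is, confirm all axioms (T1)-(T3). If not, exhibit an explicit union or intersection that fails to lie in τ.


τ IS a topology on X.

Axiom (T1): ∅ ∈ τ? Yes; X ∈ τ? Yes.
Axiom (T2/T3): check pairwise unions and intersections of members of τ.
All pairwise intersections and unions checked — each lies in τ. Therefore τ satisfies (T1), (T2), (T3): it IS a topology on X.


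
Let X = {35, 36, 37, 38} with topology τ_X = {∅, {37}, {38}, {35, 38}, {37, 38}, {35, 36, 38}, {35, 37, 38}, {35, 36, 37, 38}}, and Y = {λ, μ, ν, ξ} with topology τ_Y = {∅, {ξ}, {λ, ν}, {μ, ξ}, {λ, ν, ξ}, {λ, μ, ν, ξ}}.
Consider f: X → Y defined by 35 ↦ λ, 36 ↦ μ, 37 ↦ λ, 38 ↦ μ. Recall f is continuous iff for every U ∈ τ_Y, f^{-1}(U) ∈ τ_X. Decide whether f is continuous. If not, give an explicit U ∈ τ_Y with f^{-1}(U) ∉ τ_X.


f is NOT continuous.

Compute f^{-1}(U) for each U ∈ τ_Y:
  U = ∅: f^{-1}(U) = ∅ ∈ τ_X ✓.
  U = {ξ}: f^{-1}(U) = ∅ ∈ τ_X ✓.
  U = {λ, ν}: f^{-1}(U) = {35, 37} ∉ τ_X ✗.
  U = {μ, ξ}: f^{-1}(U) = {36, 38} ∉ τ_X ✗.
  U = {λ, ν, ξ}: f^{-1}(U) = {35, 37} ∉ τ_X ✗.
  U = {λ, μ, ν, ξ}: f^{-1}(U) = {35, 36, 37, 38} ∈ τ_X ✓.
Found U = {λ, ν} with f^{-1}(U) = {35, 37} not in τ_X. Therefore f is NOT continuous.


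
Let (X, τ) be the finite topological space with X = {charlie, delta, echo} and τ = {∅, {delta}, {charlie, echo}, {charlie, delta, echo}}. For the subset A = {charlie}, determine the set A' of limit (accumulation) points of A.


A' = {echo}

For each x ∈ X, list the open sets U ∈ τ with x ∈ U, then check whether U ∩ (A ∖ {x}) ≠ ∅ for every such U.
  x = charlie: open {charlie, echo} ∋ x has {charlie, echo} ∩ (A ∖ {charlie}) = ∅, so x is NOT a limit point.
  x = delta: open {delta} ∋ x has {delta} ∩ (A ∖ {delta}) = ∅, so x is NOT a limit point.
  x = echo: opens ∋ x are {charlie, echo}, {charlie, delta, echo}; each meets A ∖ {echo}, so x IS a limit point.
Collecting: A' = {echo}.


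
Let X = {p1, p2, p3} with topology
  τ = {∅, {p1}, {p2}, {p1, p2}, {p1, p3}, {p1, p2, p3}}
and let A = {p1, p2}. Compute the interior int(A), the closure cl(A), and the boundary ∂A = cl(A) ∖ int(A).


int(A) = {p1, p2}, cl(A) = {p1, p2, p3}, ∂A = {p3}.

Closed sets in (X, τ) are complements of opens:
  closed(X, τ) = {∅, {p2}, {p3}, {p1, p3}, {p2, p3}, {p1, p2, p3}}.
int(A) = ⋃ {U ∈ τ : U ⊆ A}. Opens contained in A: ∅, {p1}, {p2}, {p1, p2}.
Taking the union of these: int(A) = {p1, p2}.
cl(A) = ⋂ {C closed : A ⊆ C}. Closed sets containing A: {p1, p2, p3}.
Intersecting these: cl(A) = {p1, p2, p3}.
∂A = cl(A) ∖ int(A) = {p1, p2, p3} ∖ {p1, p2} = {p3}.


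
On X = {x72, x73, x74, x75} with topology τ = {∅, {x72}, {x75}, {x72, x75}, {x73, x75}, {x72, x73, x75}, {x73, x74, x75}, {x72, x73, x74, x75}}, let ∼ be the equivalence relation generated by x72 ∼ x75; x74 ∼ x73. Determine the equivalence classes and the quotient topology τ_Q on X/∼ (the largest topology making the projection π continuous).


X/∼ = {[x72=x75], [x73=x74]}; |τ_Q| = 3.

Equivalence classes: [x72=x75], [x73=x74].
Quotient map π: X → X/∼ sends x72 ↦ [x72=x75], x73 ↦ [x73=x74], x74 ↦ [x73=x74], x75 ↦ [x72=x75].
For each subset V ⊆ X/∼, compute π^{-1}(V) ⊆ X and check whether π^{-1}(V) ∈ τ. V is open in τ_Q iff π^{-1}(V) ∈ τ.
  V = {}: π^{-1}(V) = ∅ ∈ τ ✓.
  V = {[x72=x75]}: π^{-1}(V) = {x72, x75} ∈ τ ✓.
  V = {[x73=x74]}: π^{-1}(V) = {x73, x74} ∉ τ ✗.
  V = {[x72=x75], [x73=x74]}: π^{-1}(V) = {x72, x73, x74, x75} ∈ τ ✓.
Open sets in the quotient: τ_Q = {{}, {[x72=x75]}, {[x72=x75], [x73=x74]}} (3 elements).


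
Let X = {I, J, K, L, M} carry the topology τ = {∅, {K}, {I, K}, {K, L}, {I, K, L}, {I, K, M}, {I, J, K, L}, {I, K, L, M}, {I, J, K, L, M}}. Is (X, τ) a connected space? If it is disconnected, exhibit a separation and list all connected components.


(X, τ) is connected.

Find clopen sets (U ∈ τ with X ∖ U ∈ τ):
  U = ∅, X ∖ U = {I, J, K, L, M} — both open, so U is clopen.
  U = {I, J, K, L, M}, X ∖ U = ∅ — both open, so U is clopen.
Only trivial clopens (∅ and X) exist, so (X, τ) is connected.
Compute connected components by grouping points that agree on all clopens:
  component: {I, J, K, L, M}


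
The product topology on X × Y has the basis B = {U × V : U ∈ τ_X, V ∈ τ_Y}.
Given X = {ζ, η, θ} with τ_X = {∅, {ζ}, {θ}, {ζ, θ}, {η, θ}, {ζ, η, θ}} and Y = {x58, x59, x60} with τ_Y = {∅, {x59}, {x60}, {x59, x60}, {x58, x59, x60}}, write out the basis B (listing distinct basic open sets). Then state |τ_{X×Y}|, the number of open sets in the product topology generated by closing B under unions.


Basis B = {∅ × ∅, {ζ} × {x59}, {ζ} × {x60}, {θ} × {x59}, {θ} × {x60}, {ζ} × {x59, x60}, {ζ, θ} × {x59}, {ζ, θ} × {x60}, {η, θ} × {x59}, {η, θ} × {x60}, {θ} × {x59, x60}, {ζ} × {x58, x59, x60}, {ζ, η, θ} × {x59}, {ζ, η, θ} × {x60}, {θ} × {x58, x59, x60}, {ζ, θ} × {x59, x60}, {η, θ} × {x59, x60}, {ζ, θ} × {x58, x59, x60}, {ζ, η, θ} × {x59, x60}, {η, θ} × {x58, x59, x60}, {ζ, η, θ} × {x58, x59, x60}}; |τ_{X×Y}| = 70.

Enumerate products U × V with U ∈ τ_X, V ∈ τ_Y (deduplicated):
  ∅ × ∅ = {} (∅)
  {ζ} × {x59} = {(ζ,x59)}
  {ζ} × {x60} = {(ζ,x60)}
  {θ} × {x59} = {(θ,x59)}
  {θ} × {x60} = {(θ,x60)}
  {ζ} × {x59, x60} = {(ζ,x59), (ζ,x60)}
  {ζ, θ} × {x59} = {(ζ,x59), (θ,x59)}
  {ζ, θ} × {x60} = {(ζ,x60), (θ,x60)}
  {η, θ} × {x59} = {(η,x59), (θ,x59)}
  {η, θ} × {x60} = {(η,x60), (θ,x60)}
  {θ} × {x59, x60} = {(θ,x59), (θ,x60)}
  {ζ} × {x58, x59, x60} = {(ζ,x58), (ζ,x59), (ζ,x60)}
  {ζ, η, θ} × {x59} = {(ζ,x59), (η,x59), (θ,x59)}
  {ζ, η, θ} × {x60} = {(ζ,x60), (η,x60), (θ,x60)}
  {θ} × {x58, x59, x60} = {(θ,x58), (θ,x59), (θ,x60)}
  {ζ, θ} × {x59, x60} = {(ζ,x59), (ζ,x60), (θ,x59), (θ,x60)}
  {η, θ} × {x59, x60} = {(η,x59), (η,x60), (θ,x59), (θ,x60)}
  {ζ, θ} × {x58, x59, x60} = {(ζ,x58), (ζ,x59), (ζ,x60), (θ,x58), (θ,x59), (θ,x60)}
  {ζ, η, θ} × {x59, x60} = {(ζ,x59), (ζ,x60), (η,x59), (η,x60), (θ,x59), (θ,x60)}
  {η, θ} × {x58, x59, x60} = {(η,x58), (η,x59), (η,x60), (θ,x58), (θ,x59), (θ,x60)}
  {ζ, η, θ} × {x58, x59, x60} = {(ζ,x58), (ζ,x59), (ζ,x60), (η,x58), (η,x59), (η,x60), (θ,x58), (θ,x59), (θ,x60)}
These 21 distinct sets form the basis B.
Close under arbitrary unions to get τ_{X×Y}; counting gives |τ_{X×Y}| = 70.


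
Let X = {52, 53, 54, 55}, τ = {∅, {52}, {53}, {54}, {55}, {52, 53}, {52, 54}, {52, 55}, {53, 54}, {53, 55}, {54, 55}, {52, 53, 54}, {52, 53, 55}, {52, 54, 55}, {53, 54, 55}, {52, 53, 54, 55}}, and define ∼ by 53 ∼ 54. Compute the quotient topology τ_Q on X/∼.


X/∼ = {[52], [53=54], [55]}; |τ_Q| = 8.

Equivalence classes: [52], [53=54], [55].
Quotient map π: X → X/∼ sends 52 ↦ [52], 53 ↦ [53=54], 54 ↦ [53=54], 55 ↦ [55].
For each subset V ⊆ X/∼, compute π^{-1}(V) ⊆ X and check whether π^{-1}(V) ∈ τ. V is open in τ_Q iff π^{-1}(V) ∈ τ.
  V = {}: π^{-1}(V) = ∅ ∈ τ ✓.
  V = {[52]}: π^{-1}(V) = {52} ∈ τ ✓.
  V = {[53=54]}: π^{-1}(V) = {53, 54} ∈ τ ✓.
  V = {[52], [53=54]}: π^{-1}(V) = {52, 53, 54} ∈ τ ✓.
  V = {[55]}: π^{-1}(V) = {55} ∈ τ ✓.
  V = {[52], [55]}: π^{-1}(V) = {52, 55} ∈ τ ✓.
  V = {[53=54], [55]}: π^{-1}(V) = {53, 54, 55} ∈ τ ✓.
  V = {[52], [53=54], [55]}: π^{-1}(V) = {52, 53, 54, 55} ∈ τ ✓.
Open sets in the quotient: τ_Q = {{}, {[52]}, {[53=54]}, {[52], [53=54]}, {[55]}, {[52], [55]}, {[53=54], [55]}, {[52], [53=54], [55]}} (8 elements).


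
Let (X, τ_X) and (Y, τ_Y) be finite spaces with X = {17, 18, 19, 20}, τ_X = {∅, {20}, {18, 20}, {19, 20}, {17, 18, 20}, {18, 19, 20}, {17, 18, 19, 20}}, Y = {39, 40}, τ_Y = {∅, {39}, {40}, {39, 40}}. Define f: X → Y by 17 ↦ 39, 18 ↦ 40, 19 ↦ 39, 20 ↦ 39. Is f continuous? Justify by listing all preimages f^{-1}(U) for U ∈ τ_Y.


f is NOT continuous.

Compute f^{-1}(U) for each U ∈ τ_Y:
  U = ∅: f^{-1}(U) = ∅ ∈ τ_X ✓.
  U = {39}: f^{-1}(U) = {17, 19, 20} ∉ τ_X ✗.
  U = {40}: f^{-1}(U) = {18} ∉ τ_X ✗.
  U = {39, 40}: f^{-1}(U) = {17, 18, 19, 20} ∈ τ_X ✓.
Found U = {39} with f^{-1}(U) = {17, 19, 20} not in τ_X. Therefore f is NOT continuous.


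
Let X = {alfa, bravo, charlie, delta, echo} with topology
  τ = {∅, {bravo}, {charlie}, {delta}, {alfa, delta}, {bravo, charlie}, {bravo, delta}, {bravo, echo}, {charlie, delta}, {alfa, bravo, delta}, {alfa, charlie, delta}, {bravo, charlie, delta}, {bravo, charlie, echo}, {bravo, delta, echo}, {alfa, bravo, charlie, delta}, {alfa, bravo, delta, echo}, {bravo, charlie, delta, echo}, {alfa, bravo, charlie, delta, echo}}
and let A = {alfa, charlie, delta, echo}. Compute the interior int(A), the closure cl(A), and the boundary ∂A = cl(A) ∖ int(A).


int(A) = {alfa, charlie, delta}, cl(A) = {alfa, charlie, delta, echo}, ∂A = {echo}.

Closed sets in (X, τ) are complements of opens:
  closed(X, τ) = {∅, {alfa}, {charlie}, {echo}, {alfa, charlie}, {alfa, delta}, {alfa, echo}, {bravo, echo}, {charlie, echo}, {alfa, bravo, echo}, {alfa, charlie, delta}, {alfa, charlie, echo}, {alfa, delta, echo}, {bravo, charlie, echo}, {alfa, bravo, charlie, echo}, {alfa, bravo, delta, echo}, {alfa, charlie, delta, echo}, {alfa, bravo, charlie, delta, echo}}.
int(A) = ⋃ {U ∈ τ : U ⊆ A}. Opens contained in A: ∅, {charlie}, {delta}, {alfa, delta}, {charlie, delta}, {alfa, charlie, delta}.
Taking the union of these: int(A) = {alfa, charlie, delta}.
cl(A) = ⋂ {C closed : A ⊆ C}. Closed sets containing A: {alfa, charlie, delta, echo}, {alfa, bravo, charlie, delta, echo}.
Intersecting these: cl(A) = {alfa, charlie, delta, echo}.
∂A = cl(A) ∖ int(A) = {alfa, charlie, delta, echo} ∖ {alfa, charlie, delta} = {echo}.


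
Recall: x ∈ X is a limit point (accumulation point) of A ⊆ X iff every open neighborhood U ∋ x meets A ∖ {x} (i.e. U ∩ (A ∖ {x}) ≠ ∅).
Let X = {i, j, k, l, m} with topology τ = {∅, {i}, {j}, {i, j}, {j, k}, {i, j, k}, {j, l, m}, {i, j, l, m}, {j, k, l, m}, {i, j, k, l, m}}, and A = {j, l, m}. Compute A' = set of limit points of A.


A' = {k, l, m}

For each x ∈ X, list the open sets U ∈ τ with x ∈ U, then check whether U ∩ (A ∖ {x}) ≠ ∅ for every such U.
  x = i: open {i} ∋ x has {i} ∩ (A ∖ {i}) = ∅, so x is NOT a limit point.
  x = j: open {j} ∋ x has {j} ∩ (A ∖ {j}) = ∅, so x is NOT a limit point.
  x = k: opens ∋ x are {j, k}, {i, j, k}, {j, k, l, m}, {i, j, k, l, m}; each meets A ∖ {k}, so x IS a limit point.
  x = l: opens ∋ x are {j, l, m}, {i, j, l, m}, {j, k, l, m}, {i, j, k, l, m}; each meets A ∖ {l}, so x IS a limit point.
  x = m: opens ∋ x are {j, l, m}, {i, j, l, m}, {j, k, l, m}, {i, j, k, l, m}; each meets A ∖ {m}, so x IS a limit point.
Collecting: A' = {k, l, m}.


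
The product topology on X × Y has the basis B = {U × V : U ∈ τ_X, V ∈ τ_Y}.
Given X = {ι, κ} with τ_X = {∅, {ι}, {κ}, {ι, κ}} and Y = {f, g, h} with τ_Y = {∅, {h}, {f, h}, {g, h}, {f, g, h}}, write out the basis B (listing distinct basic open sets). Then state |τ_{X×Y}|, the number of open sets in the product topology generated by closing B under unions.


Basis B = {∅ × ∅, {ι} × {h}, {κ} × {h}, {ι} × {f, h}, {ι} × {g, h}, {ι, κ} × {h}, {κ} × {f, h}, {κ} × {g, h}, {ι} × {f, g, h}, {κ} × {f, g, h}, {ι, κ} × {f, h}, {ι, κ} × {g, h}, {ι, κ} × {f, g, h}}; |τ_{X×Y}| = 25.

Enumerate products U × V with U ∈ τ_X, V ∈ τ_Y (deduplicated):
  ∅ × ∅ = {} (∅)
  {ι} × {h} = {(ι,h)}
  {κ} × {h} = {(κ,h)}
  {ι} × {f, h} = {(ι,f), (ι,h)}
  {ι} × {g, h} = {(ι,g), (ι,h)}
  {ι, κ} × {h} = {(ι,h), (κ,h)}
  {κ} × {f, h} = {(κ,f), (κ,h)}
  {κ} × {g, h} = {(κ,g), (κ,h)}
  {ι} × {f, g, h} = {(ι,f), (ι,g), (ι,h)}
  {κ} × {f, g, h} = {(κ,f), (κ,g), (κ,h)}
  {ι, κ} × {f, h} = {(ι,f), (ι,h), (κ,f), (κ,h)}
  {ι, κ} × {g, h} = {(ι,g), (ι,h), (κ,g), (κ,h)}
  {ι, κ} × {f, g, h} = {(ι,f), (ι,g), (ι,h), (κ,f), (κ,g), (κ,h)}
These 13 distinct sets form the basis B.
Close under arbitrary unions to get τ_{X×Y}; counting gives |τ_{X×Y}| = 25.


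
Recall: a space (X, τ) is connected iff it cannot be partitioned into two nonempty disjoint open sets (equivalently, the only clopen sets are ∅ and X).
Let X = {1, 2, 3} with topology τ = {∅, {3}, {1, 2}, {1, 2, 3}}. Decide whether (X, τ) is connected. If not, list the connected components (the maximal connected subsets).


(X, τ) is disconnected; components = [{3}, {1, 2}].

Find clopen sets (U ∈ τ with X ∖ U ∈ τ):
  U = ∅, X ∖ U = {1, 2, 3} — both open, so U is clopen.
  U = {3}, X ∖ U = {1, 2} — both open, so U is clopen.
  U = {1, 2}, X ∖ U = {3} — both open, so U is clopen.
  U = {1, 2, 3}, X ∖ U = ∅ — both open, so U is clopen.
Nontrivial clopen(s) exist: e.g. {1, 2}. So (X, τ) is disconnected.
Compute connected components by grouping points that agree on all clopens:
  component: {3}
  component: {1, 2}


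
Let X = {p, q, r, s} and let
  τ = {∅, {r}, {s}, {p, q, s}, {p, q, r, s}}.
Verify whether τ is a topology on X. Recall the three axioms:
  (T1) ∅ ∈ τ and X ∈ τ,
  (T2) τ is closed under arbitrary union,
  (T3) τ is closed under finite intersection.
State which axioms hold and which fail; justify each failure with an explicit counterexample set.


τ is NOT a topology on X.

Axiom (T1): ∅ ∈ τ? Yes; X ∈ τ? Yes.
Axiom (T2/T3): check pairwise unions and intersections of members of τ.
Counterexample for (T2): {r} ∪ {s} = {r, s} ∉ τ. Therefore τ is NOT a topology.


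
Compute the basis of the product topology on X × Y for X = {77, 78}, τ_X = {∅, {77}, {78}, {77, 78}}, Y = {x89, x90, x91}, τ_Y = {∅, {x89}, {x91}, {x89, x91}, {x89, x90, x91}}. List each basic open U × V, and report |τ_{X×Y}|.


Basis B = {∅ × ∅, {77} × {x89}, {77} × {x91}, {78} × {x89}, {78} × {x91}, {77} × {x89, x91}, {77, 78} × {x89}, {77, 78} × {x91}, {78} × {x89, x91}, {77} × {x89, x90, x91}, {78} × {x89, x90, x91}, {77, 78} × {x89, x91}, {77, 78} × {x89, x90, x91}}; |τ_{X×Y}| = 25.

Enumerate products U × V with U ∈ τ_X, V ∈ τ_Y (deduplicated):
  ∅ × ∅ = {} (∅)
  {77} × {x89} = {(77,x89)}
  {77} × {x91} = {(77,x91)}
  {78} × {x89} = {(78,x89)}
  {78} × {x91} = {(78,x91)}
  {77} × {x89, x91} = {(77,x89), (77,x91)}
  {77, 78} × {x89} = {(77,x89), (78,x89)}
  {77, 78} × {x91} = {(77,x91), (78,x91)}
  {78} × {x89, x91} = {(78,x89), (78,x91)}
  {77} × {x89, x90, x91} = {(77,x89), (77,x90), (77,x91)}
  {78} × {x89, x90, x91} = {(78,x89), (78,x90), (78,x91)}
  {77, 78} × {x89, x91} = {(77,x89), (77,x91), (78,x89), (78,x91)}
  {77, 78} × {x89, x90, x91} = {(77,x89), (77,x90), (77,x91), (78,x89), (78,x90), (78,x91)}
These 13 distinct sets form the basis B.
Close under arbitrary unions to get τ_{X×Y}; counting gives |τ_{X×Y}| = 25.


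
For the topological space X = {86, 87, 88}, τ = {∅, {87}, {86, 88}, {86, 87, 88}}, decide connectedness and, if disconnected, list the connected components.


(X, τ) is disconnected; components = [{87}, {86, 88}].

Find clopen sets (U ∈ τ with X ∖ U ∈ τ):
  U = ∅, X ∖ U = {86, 87, 88} — both open, so U is clopen.
  U = {87}, X ∖ U = {86, 88} — both open, so U is clopen.
  U = {86, 88}, X ∖ U = {87} — both open, so U is clopen.
  U = {86, 87, 88}, X ∖ U = ∅ — both open, so U is clopen.
Nontrivial clopen(s) exist: e.g. {87}. So (X, τ) is disconnected.
Compute connected components by grouping points that agree on all clopens:
  component: {87}
  component: {86, 88}


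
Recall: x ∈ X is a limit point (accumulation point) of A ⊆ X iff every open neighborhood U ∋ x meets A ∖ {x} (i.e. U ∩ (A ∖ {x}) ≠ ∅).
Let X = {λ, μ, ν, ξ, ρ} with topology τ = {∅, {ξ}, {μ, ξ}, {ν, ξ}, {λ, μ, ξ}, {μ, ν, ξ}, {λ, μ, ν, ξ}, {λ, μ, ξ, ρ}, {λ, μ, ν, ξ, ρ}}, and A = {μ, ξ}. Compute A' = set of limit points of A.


A' = {λ, μ, ν, ρ}

For each x ∈ X, list the open sets U ∈ τ with x ∈ U, then check whether U ∩ (A ∖ {x}) ≠ ∅ for every such U.
  x = λ: opens ∋ x are {λ, μ, ξ}, {λ, μ, ν, ξ}, {λ, μ, ξ, ρ}, {λ, μ, ν, ξ, ρ}; each meets A ∖ {λ}, so x IS a limit point.
  x = μ: opens ∋ x are {μ, ξ}, {λ, μ, ξ}, {μ, ν, ξ}, {λ, μ, ν, ξ}, {λ, μ, ξ, ρ}, {λ, μ, ν, ξ, ρ}; each meets A ∖ {μ}, so x IS a limit point.
  x = ν: opens ∋ x are {ν, ξ}, {μ, ν, ξ}, {λ, μ, ν, ξ}, {λ, μ, ν, ξ, ρ}; each meets A ∖ {ν}, so x IS a limit point.
  x = ξ: open {ξ} ∋ x has {ξ} ∩ (A ∖ {ξ}) = ∅, so x is NOT a limit point.
  x = ρ: opens ∋ x are {λ, μ, ξ, ρ}, {λ, μ, ν, ξ, ρ}; each meets A ∖ {ρ}, so x IS a limit point.
Collecting: A' = {λ, μ, ν, ρ}.


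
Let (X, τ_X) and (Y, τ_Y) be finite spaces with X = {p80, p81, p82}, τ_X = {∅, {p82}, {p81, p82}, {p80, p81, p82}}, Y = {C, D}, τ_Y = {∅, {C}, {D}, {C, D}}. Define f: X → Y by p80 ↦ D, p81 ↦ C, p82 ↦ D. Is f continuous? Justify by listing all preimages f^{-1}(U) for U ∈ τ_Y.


f is NOT continuous.

Compute f^{-1}(U) for each U ∈ τ_Y:
  U = ∅: f^{-1}(U) = ∅ ∈ τ_X ✓.
  U = {C}: f^{-1}(U) = {p81} ∉ τ_X ✗.
  U = {D}: f^{-1}(U) = {p80, p82} ∉ τ_X ✗.
  U = {C, D}: f^{-1}(U) = {p80, p81, p82} ∈ τ_X ✓.
Found U = {C} with f^{-1}(U) = {p81} not in τ_X. Therefore f is NOT continuous.


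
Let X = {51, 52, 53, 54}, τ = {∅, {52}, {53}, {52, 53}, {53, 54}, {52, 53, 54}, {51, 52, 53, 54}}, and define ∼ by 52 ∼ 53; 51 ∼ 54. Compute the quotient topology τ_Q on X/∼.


X/∼ = {[51=54], [52=53]}; |τ_Q| = 3.

Equivalence classes: [51=54], [52=53].
Quotient map π: X → X/∼ sends 51 ↦ [51=54], 52 ↦ [52=53], 53 ↦ [52=53], 54 ↦ [51=54].
For each subset V ⊆ X/∼, compute π^{-1}(V) ⊆ X and check whether π^{-1}(V) ∈ τ. V is open in τ_Q iff π^{-1}(V) ∈ τ.
  V = {}: π^{-1}(V) = ∅ ∈ τ ✓.
  V = {[51=54]}: π^{-1}(V) = {51, 54} ∉ τ ✗.
  V = {[52=53]}: π^{-1}(V) = {52, 53} ∈ τ ✓.
  V = {[51=54], [52=53]}: π^{-1}(V) = {51, 52, 53, 54} ∈ τ ✓.
Open sets in the quotient: τ_Q = {{}, {[52=53]}, {[51=54], [52=53]}} (3 elements).


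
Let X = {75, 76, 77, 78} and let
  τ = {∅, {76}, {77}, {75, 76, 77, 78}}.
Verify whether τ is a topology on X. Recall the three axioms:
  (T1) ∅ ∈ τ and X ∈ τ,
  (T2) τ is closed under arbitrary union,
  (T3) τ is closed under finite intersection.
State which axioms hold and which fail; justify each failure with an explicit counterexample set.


τ is NOT a topology on X.

Axiom (T1): ∅ ∈ τ? Yes; X ∈ τ? Yes.
Axiom (T2/T3): check pairwise unions and intersections of members of τ.
Counterexample for (T2): {76} ∪ {77} = {76, 77} ∉ τ. Therefore τ is NOT a topology.


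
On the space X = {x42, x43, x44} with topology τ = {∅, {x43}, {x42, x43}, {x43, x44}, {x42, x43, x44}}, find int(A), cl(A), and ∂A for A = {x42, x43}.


int(A) = {x42, x43}, cl(A) = {x42, x43, x44}, ∂A = {x44}.

Closed sets in (X, τ) are complements of opens:
  closed(X, τ) = {∅, {x42}, {x44}, {x42, x44}, {x42, x43, x44}}.
int(A) = ⋃ {U ∈ τ : U ⊆ A}. Opens contained in A: ∅, {x43}, {x42, x43}.
Taking the union of these: int(A) = {x42, x43}.
cl(A) = ⋂ {C closed : A ⊆ C}. Closed sets containing A: {x42, x43, x44}.
Intersecting these: cl(A) = {x42, x43, x44}.
∂A = cl(A) ∖ int(A) = {x42, x43, x44} ∖ {x42, x43} = {x44}.


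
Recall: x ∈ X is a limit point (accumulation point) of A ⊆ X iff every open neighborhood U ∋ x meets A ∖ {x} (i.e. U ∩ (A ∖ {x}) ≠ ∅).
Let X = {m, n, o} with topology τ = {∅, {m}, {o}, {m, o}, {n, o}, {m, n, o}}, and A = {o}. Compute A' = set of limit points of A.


A' = {n}

For each x ∈ X, list the open sets U ∈ τ with x ∈ U, then check whether U ∩ (A ∖ {x}) ≠ ∅ for every such U.
  x = m: open {m} ∋ x has {m} ∩ (A ∖ {m}) = ∅, so x is NOT a limit point.
  x = n: opens ∋ x are {n, o}, {m, n, o}; each meets A ∖ {n}, so x IS a limit point.
  x = o: open {o} ∋ x has {o} ∩ (A ∖ {o}) = ∅, so x is NOT a limit point.
Collecting: A' = {n}.


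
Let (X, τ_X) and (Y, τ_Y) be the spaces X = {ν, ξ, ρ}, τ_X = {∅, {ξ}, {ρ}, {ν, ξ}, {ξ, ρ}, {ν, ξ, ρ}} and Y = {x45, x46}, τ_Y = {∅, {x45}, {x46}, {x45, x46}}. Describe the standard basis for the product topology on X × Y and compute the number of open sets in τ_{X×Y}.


Basis B = {∅ × ∅, {ξ} × {x45}, {ξ} × {x46}, {ρ} × {x45}, {ρ} × {x46}, {ν, ξ} × {x45}, {ν, ξ} × {x46}, {ξ} × {x45, x46}, {ξ, ρ} × {x45}, {ξ, ρ} × {x46}, {ρ} × {x45, x46}, {ν, ξ, ρ} × {x45}, {ν, ξ, ρ} × {x46}, {ν, ξ} × {x45, x46}, {ξ, ρ} × {x45, x46}, {ν, ξ, ρ} × {x45, x46}}; |τ_{X×Y}| = 36.

Enumerate products U × V with U ∈ τ_X, V ∈ τ_Y (deduplicated):
  ∅ × ∅ = {} (∅)
  {ξ} × {x45} = {(ξ,x45)}
  {ξ} × {x46} = {(ξ,x46)}
  {ρ} × {x45} = {(ρ,x45)}
  {ρ} × {x46} = {(ρ,x46)}
  {ν, ξ} × {x45} = {(ν,x45), (ξ,x45)}
  {ν, ξ} × {x46} = {(ν,x46), (ξ,x46)}
  {ξ} × {x45, x46} = {(ξ,x45), (ξ,x46)}
  {ξ, ρ} × {x45} = {(ξ,x45), (ρ,x45)}
  {ξ, ρ} × {x46} = {(ξ,x46), (ρ,x46)}
  {ρ} × {x45, x46} = {(ρ,x45), (ρ,x46)}
  {ν, ξ, ρ} × {x45} = {(ν,x45), (ξ,x45), (ρ,x45)}
  {ν, ξ, ρ} × {x46} = {(ν,x46), (ξ,x46), (ρ,x46)}
  {ν, ξ} × {x45, x46} = {(ν,x45), (ν,x46), (ξ,x45), (ξ,x46)}
  {ξ, ρ} × {x45, x46} = {(ξ,x45), (ξ,x46), (ρ,x45), (ρ,x46)}
  {ν, ξ, ρ} × {x45, x46} = {(ν,x45), (ν,x46), (ξ,x45), (ξ,x46), (ρ,x45), (ρ,x46)}
These 16 distinct sets form the basis B.
Close under arbitrary unions to get τ_{X×Y}; counting gives |τ_{X×Y}| = 36.


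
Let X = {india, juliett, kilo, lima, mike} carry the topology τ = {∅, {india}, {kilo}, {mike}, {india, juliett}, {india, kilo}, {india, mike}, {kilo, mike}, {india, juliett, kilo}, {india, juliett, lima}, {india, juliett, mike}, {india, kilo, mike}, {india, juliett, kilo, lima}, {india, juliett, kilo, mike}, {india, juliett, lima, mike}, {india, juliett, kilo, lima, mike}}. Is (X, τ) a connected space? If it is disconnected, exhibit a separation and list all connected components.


(X, τ) is disconnected; components = [{kilo}, {mike}, {india, juliett, lima}].

Find clopen sets (U ∈ τ with X ∖ U ∈ τ):
  U = ∅, X ∖ U = {india, juliett, kilo, lima, mike} — both open, so U is clopen.
  U = {kilo}, X ∖ U = {india, juliett, lima, mike} — both open, so U is clopen.
  U = {mike}, X ∖ U = {india, juliett, kilo, lima} — both open, so U is clopen.
  U = {kilo, mike}, X ∖ U = {india, juliett, lima} — both open, so U is clopen.
  U = {india, juliett, lima}, X ∖ U = {kilo, mike} — both open, so U is clopen.
  U = {india, juliett, kilo, lima}, X ∖ U = {mike} — both open, so U is clopen.
  U = {india, juliett, lima, mike}, X ∖ U = {kilo} — both open, so U is clopen.
  U = {india, juliett, kilo, lima, mike}, X ∖ U = ∅ — both open, so U is clopen.
Nontrivial clopen(s) exist: e.g. {mike}. So (X, τ) is disconnected.
Compute connected components by grouping points that agree on all clopens:
  component: {kilo}
  component: {mike}
  component: {india, juliett, lima}


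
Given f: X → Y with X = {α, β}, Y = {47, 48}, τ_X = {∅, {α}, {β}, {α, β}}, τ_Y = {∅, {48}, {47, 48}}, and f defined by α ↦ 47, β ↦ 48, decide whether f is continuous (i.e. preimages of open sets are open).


f IS continuous.

Compute f^{-1}(U) for each U ∈ τ_Y:
  U = ∅: f^{-1}(U) = ∅ ∈ τ_X ✓.
  U = {48}: f^{-1}(U) = {β} ∈ τ_X ✓.
  U = {47, 48}: f^{-1}(U) = {α, β} ∈ τ_X ✓.
Every preimage lies in τ_X, so f IS continuous.


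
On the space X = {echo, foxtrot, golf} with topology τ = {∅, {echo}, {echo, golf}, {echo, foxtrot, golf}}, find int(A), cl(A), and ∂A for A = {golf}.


int(A) = ∅, cl(A) = {foxtrot, golf}, ∂A = {foxtrot, golf}.

Closed sets in (X, τ) are complements of opens:
  closed(X, τ) = {∅, {foxtrot}, {foxtrot, golf}, {echo, foxtrot, golf}}.
int(A) = ⋃ {U ∈ τ : U ⊆ A}. Opens contained in A: ∅.
Taking the union of these: int(A) = ∅.
cl(A) = ⋂ {C closed : A ⊆ C}. Closed sets containing A: {foxtrot, golf}, {echo, foxtrot, golf}.
Intersecting these: cl(A) = {foxtrot, golf}.
∂A = cl(A) ∖ int(A) = {foxtrot, golf} ∖ ∅ = {foxtrot, golf}.


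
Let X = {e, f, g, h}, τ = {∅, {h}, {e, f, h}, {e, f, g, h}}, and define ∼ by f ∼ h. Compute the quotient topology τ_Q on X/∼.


X/∼ = {[e], [f=h], [g]}; |τ_Q| = 3.

Equivalence classes: [e], [f=h], [g].
Quotient map π: X → X/∼ sends e ↦ [e], f ↦ [f=h], g ↦ [g], h ↦ [f=h].
For each subset V ⊆ X/∼, compute π^{-1}(V) ⊆ X and check whether π^{-1}(V) ∈ τ. V is open in τ_Q iff π^{-1}(V) ∈ τ.
  V = {}: π^{-1}(V) = ∅ ∈ τ ✓.
  V = {[e]}: π^{-1}(V) = {e} ∉ τ ✗.
  V = {[f=h]}: π^{-1}(V) = {f, h} ∉ τ ✗.
  V = {[e], [f=h]}: π^{-1}(V) = {e, f, h} ∈ τ ✓.
  V = {[g]}: π^{-1}(V) = {g} ∉ τ ✗.
  V = {[e], [g]}: π^{-1}(V) = {e, g} ∉ τ ✗.
  V = {[f=h], [g]}: π^{-1}(V) = {f, g, h} ∉ τ ✗.
  V = {[e], [f=h], [g]}: π^{-1}(V) = {e, f, g, h} ∈ τ ✓.
Open sets in the quotient: τ_Q = {{}, {[e], [f=h]}, {[e], [f=h], [g]}} (3 elements).


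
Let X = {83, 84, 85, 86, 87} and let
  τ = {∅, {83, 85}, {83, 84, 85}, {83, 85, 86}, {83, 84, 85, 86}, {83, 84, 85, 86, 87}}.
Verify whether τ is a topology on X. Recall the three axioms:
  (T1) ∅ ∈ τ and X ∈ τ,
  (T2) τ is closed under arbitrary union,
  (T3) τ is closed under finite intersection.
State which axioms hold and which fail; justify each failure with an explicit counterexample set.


τ IS a topology on X.

Axiom (T1): ∅ ∈ τ? Yes; X ∈ τ? Yes.
Axiom (T2/T3): check pairwise unions and intersections of members of τ.
All pairwise intersections and unions checked — each lies in τ. Therefore τ satisfies (T1), (T2), (T3): it IS a topology on X.


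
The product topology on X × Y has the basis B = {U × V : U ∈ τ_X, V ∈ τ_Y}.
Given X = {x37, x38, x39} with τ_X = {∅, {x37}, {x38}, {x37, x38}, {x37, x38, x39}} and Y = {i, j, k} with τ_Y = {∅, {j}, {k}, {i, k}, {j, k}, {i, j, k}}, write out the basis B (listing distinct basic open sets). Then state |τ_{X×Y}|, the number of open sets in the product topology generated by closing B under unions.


Basis B = {∅ × ∅, {x37} × {j}, {x37} × {k}, {x38} × {j}, {x38} × {k}, {x37} × {i, k}, {x37} × {j, k}, {x37, x38} × {j}, {x37, x38} × {k}, {x38} × {i, k}, {x38} × {j, k}, {x37} × {i, j, k}, {x37, x38, x39} × {j}, {x37, x38, x39} × {k}, {x38} × {i, j, k}, {x37, x38} × {i, k}, {x37, x38} × {j, k}, {x37, x38} × {i, j, k}, {x37, x38, x39} × {i, k}, {x37, x38, x39} × {j, k}, {x37, x38, x39} × {i, j, k}}; |τ_{X×Y}| = 70.

Enumerate products U × V with U ∈ τ_X, V ∈ τ_Y (deduplicated):
  ∅ × ∅ = {} (∅)
  {x37} × {j} = {(x37,j)}
  {x37} × {k} = {(x37,k)}
  {x38} × {j} = {(x38,j)}
  {x38} × {k} = {(x38,k)}
  {x37} × {i, k} = {(x37,i), (x37,k)}
  {x37} × {j, k} = {(x37,j), (x37,k)}
  {x37, x38} × {j} = {(x37,j), (x38,j)}
  {x37, x38} × {k} = {(x37,k), (x38,k)}
  {x38} × {i, k} = {(x38,i), (x38,k)}
  {x38} × {j, k} = {(x38,j), (x38,k)}
  {x37} × {i, j, k} = {(x37,i), (x37,j), (x37,k)}
  {x37, x38, x39} × {j} = {(x37,j), (x38,j), (x39,j)}
  {x37, x38, x39} × {k} = {(x37,k), (x38,k), (x39,k)}
  {x38} × {i, j, k} = {(x38,i), (x38,j), (x38,k)}
  {x37, x38} × {i, k} = {(x37,i), (x37,k), (x38,i), (x38,k)}
  {x37, x38} × {j, k} = {(x37,j), (x37,k), (x38,j), (x38,k)}
  {x37, x38} × {i, j, k} = {(x37,i), (x37,j), (x37,k), (x38,i), (x38,j), (x38,k)}
  {x37, x38, x39} × {i, k} = {(x37,i), (x37,k), (x38,i), (x38,k), (x39,i), (x39,k)}
  {x37, x38, x39} × {j, k} = {(x37,j), (x37,k), (x38,j), (x38,k), (x39,j), (x39,k)}
  {x37, x38, x39} × {i, j, k} = {(x37,i), (x37,j), (x37,k), (x38,i), (x38,j), (x38,k), (x39,i), (x39,j), (x39,k)}
These 21 distinct sets form the basis B.
Close under arbitrary unions to get τ_{X×Y}; counting gives |τ_{X×Y}| = 70.


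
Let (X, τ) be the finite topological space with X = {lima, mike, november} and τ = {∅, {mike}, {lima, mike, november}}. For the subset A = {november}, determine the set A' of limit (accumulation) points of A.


A' = {lima}

For each x ∈ X, list the open sets U ∈ τ with x ∈ U, then check whether U ∩ (A ∖ {x}) ≠ ∅ for every such U.
  x = lima: opens ∋ x are {lima, mike, november}; each meets A ∖ {lima}, so x IS a limit point.
  x = mike: open {mike} ∋ x has {mike} ∩ (A ∖ {mike}) = ∅, so x is NOT a limit point.
  x = november: open {lima, mike, november} ∋ x has {lima, mike, november} ∩ (A ∖ {november}) = ∅, so x is NOT a limit point.
Collecting: A' = {lima}.


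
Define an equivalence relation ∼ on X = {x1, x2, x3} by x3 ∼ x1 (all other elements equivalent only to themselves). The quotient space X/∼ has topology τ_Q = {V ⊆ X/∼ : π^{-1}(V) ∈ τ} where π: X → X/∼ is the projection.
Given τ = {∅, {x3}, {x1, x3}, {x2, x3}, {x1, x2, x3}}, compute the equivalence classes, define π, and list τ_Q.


X/∼ = {[x1=x3], [x2]}; |τ_Q| = 3.

Equivalence classes: [x1=x3], [x2].
Quotient map π: X → X/∼ sends x1 ↦ [x1=x3], x2 ↦ [x2], x3 ↦ [x1=x3].
For each subset V ⊆ X/∼, compute π^{-1}(V) ⊆ X and check whether π^{-1}(V) ∈ τ. V is open in τ_Q iff π^{-1}(V) ∈ τ.
  V = {}: π^{-1}(V) = ∅ ∈ τ ✓.
  V = {[x1=x3]}: π^{-1}(V) = {x1, x3} ∈ τ ✓.
  V = {[x2]}: π^{-1}(V) = {x2} ∉ τ ✗.
  V = {[x1=x3], [x2]}: π^{-1}(V) = {x1, x2, x3} ∈ τ ✓.
Open sets in the quotient: τ_Q = {{}, {[x1=x3]}, {[x1=x3], [x2]}} (3 elements).


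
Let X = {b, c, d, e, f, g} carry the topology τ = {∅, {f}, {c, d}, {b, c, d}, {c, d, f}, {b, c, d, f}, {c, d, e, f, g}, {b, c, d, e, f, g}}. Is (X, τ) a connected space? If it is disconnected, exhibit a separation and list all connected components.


(X, τ) is connected.

Find clopen sets (U ∈ τ with X ∖ U ∈ τ):
  U = ∅, X ∖ U = {b, c, d, e, f, g} — both open, so U is clopen.
  U = {b, c, d, e, f, g}, X ∖ U = ∅ — both open, so U is clopen.
Only trivial clopens (∅ and X) exist, so (X, τ) is connected.
Compute connected components by grouping points that agree on all clopens:
  component: {b, c, d, e, f, g}


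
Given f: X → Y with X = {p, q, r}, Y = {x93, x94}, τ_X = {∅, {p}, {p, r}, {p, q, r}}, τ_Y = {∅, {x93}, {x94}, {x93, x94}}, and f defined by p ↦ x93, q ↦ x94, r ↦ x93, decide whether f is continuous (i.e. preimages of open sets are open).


f is NOT continuous.

Compute f^{-1}(U) for each U ∈ τ_Y:
  U = ∅: f^{-1}(U) = ∅ ∈ τ_X ✓.
  U = {x93}: f^{-1}(U) = {p, r} ∈ τ_X ✓.
  U = {x94}: f^{-1}(U) = {q} ∉ τ_X ✗.
  U = {x93, x94}: f^{-1}(U) = {p, q, r} ∈ τ_X ✓.
Found U = {x94} with f^{-1}(U) = {q} not in τ_X. Therefore f is NOT continuous.


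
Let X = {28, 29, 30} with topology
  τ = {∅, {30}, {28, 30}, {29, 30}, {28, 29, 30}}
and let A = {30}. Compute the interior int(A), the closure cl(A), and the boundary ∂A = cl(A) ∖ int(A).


int(A) = {30}, cl(A) = {28, 29, 30}, ∂A = {28, 29}.

Closed sets in (X, τ) are complements of opens:
  closed(X, τ) = {∅, {28}, {29}, {28, 29}, {28, 29, 30}}.
int(A) = ⋃ {U ∈ τ : U ⊆ A}. Opens contained in A: ∅, {30}.
Taking the union of these: int(A) = {30}.
cl(A) = ⋂ {C closed : A ⊆ C}. Closed sets containing A: {28, 29, 30}.
Intersecting these: cl(A) = {28, 29, 30}.
∂A = cl(A) ∖ int(A) = {28, 29, 30} ∖ {30} = {28, 29}.


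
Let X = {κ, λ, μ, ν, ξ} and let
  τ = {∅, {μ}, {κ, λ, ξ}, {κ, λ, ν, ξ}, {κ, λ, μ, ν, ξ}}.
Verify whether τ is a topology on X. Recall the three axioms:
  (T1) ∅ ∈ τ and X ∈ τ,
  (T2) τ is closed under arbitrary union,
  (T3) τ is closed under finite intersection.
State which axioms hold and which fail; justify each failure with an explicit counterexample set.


τ is NOT a topology on X.

Axiom (T1): ∅ ∈ τ? Yes; X ∈ τ? Yes.
Axiom (T2/T3): check pairwise unions and intersections of members of τ.
Counterexample for (T2): {μ} ∪ {κ, λ, ξ} = {κ, λ, μ, ξ} ∉ τ. Therefore τ is NOT a topology.


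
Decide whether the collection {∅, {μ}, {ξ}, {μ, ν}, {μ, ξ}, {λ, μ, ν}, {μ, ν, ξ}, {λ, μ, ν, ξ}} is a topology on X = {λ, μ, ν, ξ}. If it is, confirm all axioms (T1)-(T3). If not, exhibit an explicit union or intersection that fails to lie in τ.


τ IS a topology on X.

Axiom (T1): ∅ ∈ τ? Yes; X ∈ τ? Yes.
Axiom (T2/T3): check pairwise unions and intersections of members of τ.
All pairwise intersections and unions checked — each lies in τ. Therefore τ satisfies (T1), (T2), (T3): it IS a topology on X.


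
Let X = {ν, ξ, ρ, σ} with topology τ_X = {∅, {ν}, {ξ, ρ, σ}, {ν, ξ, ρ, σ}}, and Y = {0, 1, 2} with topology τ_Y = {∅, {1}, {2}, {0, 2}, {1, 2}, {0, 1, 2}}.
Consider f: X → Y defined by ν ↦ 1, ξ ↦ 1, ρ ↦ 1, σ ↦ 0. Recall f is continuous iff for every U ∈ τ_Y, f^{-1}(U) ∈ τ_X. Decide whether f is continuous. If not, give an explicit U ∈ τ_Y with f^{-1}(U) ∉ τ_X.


f is NOT continuous.

Compute f^{-1}(U) for each U ∈ τ_Y:
  U = ∅: f^{-1}(U) = ∅ ∈ τ_X ✓.
  U = {1}: f^{-1}(U) = {ν, ξ, ρ} ∉ τ_X ✗.
  U = {2}: f^{-1}(U) = ∅ ∈ τ_X ✓.
  U = {0, 2}: f^{-1}(U) = {σ} ∉ τ_X ✗.
  U = {1, 2}: f^{-1}(U) = {ν, ξ, ρ} ∉ τ_X ✗.
  U = {0, 1, 2}: f^{-1}(U) = {ν, ξ, ρ, σ} ∈ τ_X ✓.
Found U = {1} with f^{-1}(U) = {ν, ξ, ρ} not in τ_X. Therefore f is NOT continuous.
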